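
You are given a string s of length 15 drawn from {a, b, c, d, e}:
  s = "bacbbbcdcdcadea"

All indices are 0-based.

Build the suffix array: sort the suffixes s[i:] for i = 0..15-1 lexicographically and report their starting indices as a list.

rank→(start, suffix):
  0 → (14, 'a')
  1 → (1, 'acbbbcdcdcadea')
  2 → (11, 'adea')
  3 → (0, 'bacbbbcdcdcadea')
  4 → (3, 'bbbcdcdcadea')
  5 → (4, 'bbcdcdcadea')
  6 → (5, 'bcdcdcadea')
  7 → (10, 'cadea')
  8 → (2, 'cbbbcdcdcadea')
  9 → (8, 'cdcadea')
  10 → (6, 'cdcdcadea')
  11 → (9, 'dcadea')
  12 → (7, 'dcdcadea')
  13 → (12, 'dea')
  14 → (13, 'ea')

[14, 1, 11, 0, 3, 4, 5, 10, 2, 8, 6, 9, 7, 12, 13]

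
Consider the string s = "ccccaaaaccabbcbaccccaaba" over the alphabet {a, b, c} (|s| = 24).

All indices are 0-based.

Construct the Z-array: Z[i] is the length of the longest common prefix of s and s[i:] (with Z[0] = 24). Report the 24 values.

[24, 3, 2, 1, 0, 0, 0, 0, 2, 1, 0, 0, 0, 1, 0, 0, 6, 3, 2, 1, 0, 0, 0, 0]

Z[0]=24
i=1: fresh scan; Z[1]=3 extend→box=[1,4)
i=2: min(r-i=2, Z[1]=3)=2; Z[2]=2
i=3: min(r-i=1, Z[2]=2)=1; Z[3]=1
i=4: fresh scan; Z[4]=0
i=5: fresh scan; Z[5]=0
i=6: fresh scan; Z[6]=0
i=7: fresh scan; Z[7]=0
i=8: fresh scan; Z[8]=2 extend→box=[8,10)
i=9: min(r-i=1, Z[1]=3)=1; Z[9]=1
i=10: fresh scan; Z[10]=0
i=11: fresh scan; Z[11]=0
i=12: fresh scan; Z[12]=0
i=13: fresh scan; Z[13]=1 extend→box=[13,14)
i=14: fresh scan; Z[14]=0
i=15: fresh scan; Z[15]=0
i=16: fresh scan; Z[16]=6 extend→box=[16,22)
i=17: min(r-i=5, Z[1]=3)=3; Z[17]=3
i=18: min(r-i=4, Z[2]=2)=2; Z[18]=2
i=19: min(r-i=3, Z[3]=1)=1; Z[19]=1
i=20: min(r-i=2, Z[4]=0)=0; Z[20]=0
i=21: min(r-i=1, Z[5]=0)=0; Z[21]=0
i=22: fresh scan; Z[22]=0
i=23: fresh scan; Z[23]=0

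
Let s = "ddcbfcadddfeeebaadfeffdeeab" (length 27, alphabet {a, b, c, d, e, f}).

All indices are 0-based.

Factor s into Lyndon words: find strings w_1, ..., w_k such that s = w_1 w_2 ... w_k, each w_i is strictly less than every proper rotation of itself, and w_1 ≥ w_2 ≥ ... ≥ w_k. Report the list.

emit factor 1: 'd' (i=0, period=1)
emit factor 2: 'd' (i=1, period=1)
emit factor 3: 'c' (i=2, period=1)
emit factor 4: 'bfc' (i=3, period=3)
emit factor 5: 'adddfeeeb' (i=6, period=9)
emit factor 6: 'aadfeffdeeab' (i=15, period=12)

["d", "d", "c", "bfc", "adddfeeeb", "aadfeffdeeab"]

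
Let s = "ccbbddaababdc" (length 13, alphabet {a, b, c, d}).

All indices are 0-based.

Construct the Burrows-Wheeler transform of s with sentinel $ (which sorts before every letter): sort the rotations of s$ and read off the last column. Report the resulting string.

cdabacabdc$dbb

rank  rotation        last
    0  $ccbbddaababdc  c
    1  aababdc$ccbbdd  d
    2  ababdc$ccbbdda  a
    3  abdc$ccbbddaab  b
    4  babdc$ccbbddaa  a
    5  bbddaababdc$cc  c
    6  bdc$ccbbddaaba  a
    7  bddaababdc$ccb  b
    8  c$ccbbddaababd  d
    9  cbbddaababdc$c  c
   10  ccbbddaababdc$  $
   11  daababdc$ccbbd  d
   12  dc$ccbbddaabab  b
   13  ddaababdc$ccbb  b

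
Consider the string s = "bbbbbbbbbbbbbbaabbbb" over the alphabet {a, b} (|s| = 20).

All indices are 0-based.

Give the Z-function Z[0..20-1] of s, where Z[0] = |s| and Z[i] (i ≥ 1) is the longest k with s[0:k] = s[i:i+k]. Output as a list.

Z[0]=20
i=1: outside box; Z[1]=13 extend→box=[1,14)
i=2: min(r-i=12, Z[1]=13)=12; Z[2]=12
i=3: min(r-i=11, Z[2]=12)=11; Z[3]=11
i=4: min(r-i=10, Z[3]=11)=10; Z[4]=10
i=5: min(r-i=9, Z[4]=10)=9; Z[5]=9
i=6: min(r-i=8, Z[5]=9)=8; Z[6]=8
i=7: min(r-i=7, Z[6]=8)=7; Z[7]=7
i=8: min(r-i=6, Z[7]=7)=6; Z[8]=6
i=9: min(r-i=5, Z[8]=6)=5; Z[9]=5
i=10: min(r-i=4, Z[9]=5)=4; Z[10]=4
i=11: min(r-i=3, Z[10]=4)=3; Z[11]=3
i=12: min(r-i=2, Z[11]=3)=2; Z[12]=2
i=13: min(r-i=1, Z[12]=2)=1; Z[13]=1
i=14: outside box; Z[14]=0
i=15: outside box; Z[15]=0
i=16: outside box; Z[16]=4 extend→box=[16,20)
i=17: min(r-i=3, Z[1]=13)=3; Z[17]=3
i=18: min(r-i=2, Z[2]=12)=2; Z[18]=2
i=19: min(r-i=1, Z[3]=11)=1; Z[19]=1

[20, 13, 12, 11, 10, 9, 8, 7, 6, 5, 4, 3, 2, 1, 0, 0, 4, 3, 2, 1]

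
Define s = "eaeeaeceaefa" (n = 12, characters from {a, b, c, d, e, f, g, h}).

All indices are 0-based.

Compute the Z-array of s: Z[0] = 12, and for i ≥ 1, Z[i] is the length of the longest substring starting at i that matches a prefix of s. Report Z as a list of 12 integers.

Z[0]=12
i=1: fresh scan; Z[1]=0
i=2: fresh scan; Z[2]=1 grow→box=[2,3)
i=3: fresh scan; Z[3]=3 grow→box=[3,6)
i=4: min(r-i=2, Z[1]=0)=0; Z[4]=0
i=5: min(r-i=1, Z[2]=1)=1; Z[5]=1
i=6: fresh scan; Z[6]=0
i=7: fresh scan; Z[7]=3 grow→box=[7,10)
i=8: min(r-i=2, Z[1]=0)=0; Z[8]=0
i=9: min(r-i=1, Z[2]=1)=1; Z[9]=1
i=10: fresh scan; Z[10]=0
i=11: fresh scan; Z[11]=0

[12, 0, 1, 3, 0, 1, 0, 3, 0, 1, 0, 0]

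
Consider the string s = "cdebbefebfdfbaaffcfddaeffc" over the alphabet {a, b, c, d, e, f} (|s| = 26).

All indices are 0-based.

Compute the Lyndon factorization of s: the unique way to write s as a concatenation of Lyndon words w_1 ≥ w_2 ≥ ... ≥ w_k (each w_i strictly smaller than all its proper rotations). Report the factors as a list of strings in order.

emit factor 1: 'cde' (i=0, period=3)
emit factor 2: 'bbefebfdf' (i=3, period=9)
emit factor 3: 'b' (i=12, period=1)
emit factor 4: 'aaffcfddaeffc' (i=13, period=13)

["cde", "bbefebfdf", "b", "aaffcfddaeffc"]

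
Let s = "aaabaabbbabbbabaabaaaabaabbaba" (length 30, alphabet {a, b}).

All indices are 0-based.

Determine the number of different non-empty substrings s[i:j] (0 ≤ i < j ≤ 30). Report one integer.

362

rank | idx | suffix
   0 |  29 | a
   1 |  18 | aaaabaabbaba
   2 |  19 | aaabaabbaba
   3 |   0 | aaabaabbbabbbabaabaaaabaabbaba
   4 |  15 | aabaaaabaabbaba
   5 |  20 | aabaabbaba
   6 |   1 | aabaabbbabbbabaabaaaabaabbaba
   7 |  23 | aabbaba
   8 |   4 | aabbbabbbabaabaaaabaabbaba
   9 |  27 | aba
  10 |  16 | abaaaabaabbaba
  11 |  13 | abaabaaaabaabbaba
  12 |  21 | abaabbaba
  13 |   2 | abaabbbabbbabaabaaaabaabbaba
  14 |  24 | abbaba
  15 |   9 | abbbabaabaaaabaabbaba
  16 |   5 | abbbabbbabaabaaaabaabbaba
  17 |  28 | ba
  18 |  17 | baaaabaabbaba
  19 |  14 | baabaaaabaabbaba
  20 |  22 | baabbaba
  21 |   3 | baabbbabbbabaabaaaabaabbaba
  22 |  26 | baba
  23 |  12 | babaabaaaabaabbaba
  24 |   8 | babbbabaabaaaabaabbaba
  25 |  25 | bbaba
  26 |  11 | bbabaabaaaabaabbaba
  27 |   7 | bbabbbabaabaaaabaabbaba
  28 |  10 | bbbabaabaaaabaabbaba
  29 |   6 | bbbabbbabaabaaaabaabbaba

SA = [29, 18, 19, 0, 15, 20, 1, 23, 4, 27, 16, 13, 21, 2, 24, 9, 5, 28, 17, 14, 22, 3, 26, 12, 8, 25, 11, 7, 10, 6]
rank  pair      lcp
   1  s[29:],s[18:]  1  'a'
   2  s[18:],s[19:]  3  'aaa'
   3  s[19:],s[0:]  8  'aaabaabb'
   4  s[0:],s[15:]  2  'aa'
   5  s[15:],s[20:]  5  'aabaa'
   6  s[20:],s[1:]  7  'aabaabb'
   7  s[1:],s[23:]  3  'aab'
   8  s[23:],s[4:]  4  'aabb'
   9  s[4:],s[27:]  1  'a'
  10  s[27:],s[16:]  3  'aba'
  11  s[16:],s[13:]  4  'abaa'
  12  s[13:],s[21:]  5  'abaab'
  13  s[21:],s[2:]  6  'abaabb'
  14  s[2:],s[24:]  2  'ab'
  15  s[24:],s[9:]  3  'abb'
  16  s[9:],s[5:]  6  'abbbab'
  17  s[5:],s[28:]  0  ''
  18  s[28:],s[17:]  2  'ba'
  19  s[17:],s[14:]  3  'baa'
  20  s[14:],s[22:]  4  'baab'
  21  s[22:],s[3:]  5  'baabb'
  22  s[3:],s[26:]  2  'ba'
  23  s[26:],s[12:]  4  'baba'
  24  s[12:],s[8:]  3  'bab'
  25  s[8:],s[25:]  1  'b'
  26  s[25:],s[11:]  5  'bbaba'
  27  s[11:],s[7:]  4  'bbab'
  28  s[7:],s[10:]  2  'bb'
  29  s[10:],s[6:]  5  'bbbab'

n(n+1)/2 = 30·31/2 = 465
Σ LCP = 0 + 1 + 3 + 8 + 2 + 5 + 7 + 3 + 4 + 1 + 3 + 4 + 5 + 6 + 2 + 3 + 6 + 0 + 2 + 3 + 4 + 5 + 2 + 4 + 3 + 1 + 5 + 4 + 2 + 5 = 103
distinct = 465 − 103 = 362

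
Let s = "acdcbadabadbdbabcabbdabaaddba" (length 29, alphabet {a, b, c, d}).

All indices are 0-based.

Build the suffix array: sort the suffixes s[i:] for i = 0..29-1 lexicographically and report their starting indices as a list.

sorted suffixes:
  #0 SA[0]=28  'a'
  #1 SA[1]=23  'aaddba'
  #2 SA[2]=21  'abaaddba'
  #3 SA[3]=7  'abadbdbabcabbdabaaddba'
  #4 SA[4]=17  'abbdabaaddba'
  #5 SA[5]=14  'abcabbdabaaddba'
  #6 SA[6]=0  'acdcbadabadbdbabcabbdabaaddba'
  #7 SA[7]=5  'adabadbdbabcabbdabaaddba'
  #8 SA[8]=9  'adbdbabcabbdabaaddba'
  #9 SA[9]=24  'addba'
  #10 SA[10]=27  'ba'
  #11 SA[11]=22  'baaddba'
  #12 SA[12]=13  'babcabbdabaaddba'
  #13 SA[13]=4  'badabadbdbabcabbdabaaddba'
  #14 SA[14]=8  'badbdbabcabbdabaaddba'
  #15 SA[15]=18  'bbdabaaddba'
  #16 SA[16]=15  'bcabbdabaaddba'
  #17 SA[17]=19  'bdabaaddba'
  #18 SA[18]=11  'bdbabcabbdabaaddba'
  #19 SA[19]=16  'cabbdabaaddba'
  #20 SA[20]=3  'cbadabadbdbabcabbdabaaddba'
  #21 SA[21]=1  'cdcbadabadbdbabcabbdabaaddba'
  #22 SA[22]=20  'dabaaddba'
  #23 SA[23]=6  'dabadbdbabcabbdabaaddba'
  #24 SA[24]=26  'dba'
  #25 SA[25]=12  'dbabcabbdabaaddba'
  #26 SA[26]=10  'dbdbabcabbdabaaddba'
  #27 SA[27]=2  'dcbadabadbdbabcabbdabaaddba'
  #28 SA[28]=25  'ddba'

[28, 23, 21, 7, 17, 14, 0, 5, 9, 24, 27, 22, 13, 4, 8, 18, 15, 19, 11, 16, 3, 1, 20, 6, 26, 12, 10, 2, 25]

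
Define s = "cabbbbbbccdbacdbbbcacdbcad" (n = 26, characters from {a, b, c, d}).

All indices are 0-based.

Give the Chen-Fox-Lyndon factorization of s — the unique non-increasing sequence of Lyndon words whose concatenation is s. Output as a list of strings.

emit factor 1: 'c' (i=0, period=1)
emit factor 2: 'abbbbbbccdbacdbbbcacdbcad' (i=1, period=25)

["c", "abbbbbbccdbacdbbbcacdbcad"]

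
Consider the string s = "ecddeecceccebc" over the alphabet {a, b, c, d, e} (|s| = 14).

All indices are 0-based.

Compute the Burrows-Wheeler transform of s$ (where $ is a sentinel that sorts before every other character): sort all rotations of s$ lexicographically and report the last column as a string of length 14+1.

rank  rotation         last
    0  $ecddeecceccebc  c
    1  bc$ecddeeccecce  e
    2  c$ecddeeccecceb  b
    3  ccebc$ecddeecce  e
    4  cceccebc$ecddee  e
    5  cddeecceccebc$e  e
    6  cebc$ecddeeccec  c
    7  ceccebc$ecddeec  c
    8  ddeecceccebc$ec  c
    9  deecceccebc$ecd  d
   10  ebc$ecddeeccecc  c
   11  eccebc$ecddeecc  c
   12  ecceccebc$ecdde  e
   13  ecddeecceccebc$  $
   14  eecceccebc$ecdd  d

cebeeecccdcce$d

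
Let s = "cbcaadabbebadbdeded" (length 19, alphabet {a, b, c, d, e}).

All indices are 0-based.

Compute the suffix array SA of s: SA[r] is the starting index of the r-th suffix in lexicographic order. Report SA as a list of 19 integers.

[3, 6, 4, 11, 10, 7, 1, 13, 8, 2, 0, 18, 5, 12, 16, 14, 9, 17, 15]

rank | idx | suffix
   0 |   3 | aadabbebadbdeded
   1 |   6 | abbebadbdeded
   2 |   4 | adabbebadbdeded
   3 |  11 | adbdeded
   4 |  10 | badbdeded
   5 |   7 | bbebadbdeded
   6 |   1 | bcaadabbebadbdeded
   7 |  13 | bdeded
   8 |   8 | bebadbdeded
   9 |   2 | caadabbebadbdeded
  10 |   0 | cbcaadabbebadbdeded
  11 |  18 | d
  12 |   5 | dabbebadbdeded
  13 |  12 | dbdeded
  14 |  16 | ded
  15 |  14 | deded
  16 |   9 | ebadbdeded
  17 |  17 | ed
  18 |  15 | eded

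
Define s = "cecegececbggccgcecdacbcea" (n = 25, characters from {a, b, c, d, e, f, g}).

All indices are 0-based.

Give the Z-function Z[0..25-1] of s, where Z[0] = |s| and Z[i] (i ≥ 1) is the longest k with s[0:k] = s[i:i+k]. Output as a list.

Z[0]=25
i=1: outside box; Z[1]=0
i=2: outside box; Z[2]=2 scan→box=[2,4)
i=3: min(r-i=1, Z[1]=0)=0; Z[3]=0
i=4: outside box; Z[4]=0
i=5: outside box; Z[5]=0
i=6: outside box; Z[6]=3 scan→box=[6,9)
i=7: min(r-i=2, Z[1]=0)=0; Z[7]=0
i=8: min(r-i=1, Z[2]=2)=1; Z[8]=1
i=9: outside box; Z[9]=0
i=10: outside box; Z[10]=0
i=11: outside box; Z[11]=0
i=12: outside box; Z[12]=1 scan→box=[12,13)
i=13: outside box; Z[13]=1 scan→box=[13,14)
i=14: outside box; Z[14]=0
i=15: outside box; Z[15]=3 scan→box=[15,18)
i=16: min(r-i=2, Z[1]=0)=0; Z[16]=0
i=17: min(r-i=1, Z[2]=2)=1; Z[17]=1
i=18: outside box; Z[18]=0
i=19: outside box; Z[19]=0
i=20: outside box; Z[20]=1 scan→box=[20,21)
i=21: outside box; Z[21]=0
i=22: outside box; Z[22]=2 scan→box=[22,24)
i=23: min(r-i=1, Z[1]=0)=0; Z[23]=0
i=24: outside box; Z[24]=0

[25, 0, 2, 0, 0, 0, 3, 0, 1, 0, 0, 0, 1, 1, 0, 3, 0, 1, 0, 0, 1, 0, 2, 0, 0]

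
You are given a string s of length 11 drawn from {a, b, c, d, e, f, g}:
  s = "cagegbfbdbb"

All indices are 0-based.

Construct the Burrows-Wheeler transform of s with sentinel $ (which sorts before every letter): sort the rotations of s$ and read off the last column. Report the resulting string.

bcbdfg$bgbea

rank  rotation      last
    0  $cagegbfbdbb  b
    1  agegbfbdbb$c  c
    2  b$cagegbfbdb  b
    3  bb$cagegbfbd  d
    4  bdbb$cagegbf  f
    5  bfbdbb$cageg  g
    6  cagegbfbdbb$  $
    7  dbb$cagegbfb  b
    8  egbfbdbb$cag  g
    9  fbdbb$cagegb  b
   10  gbfbdbb$cage  e
   11  gegbfbdbb$ca  a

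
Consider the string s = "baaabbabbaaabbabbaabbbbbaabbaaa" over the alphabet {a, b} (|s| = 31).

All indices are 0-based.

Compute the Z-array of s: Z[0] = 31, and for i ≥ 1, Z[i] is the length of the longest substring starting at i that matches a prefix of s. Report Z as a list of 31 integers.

[31, 0, 0, 0, 1, 2, 0, 1, 11, 0, 0, 0, 1, 2, 0, 1, 3, 0, 0, 1, 1, 1, 1, 3, 0, 0, 1, 4, 0, 0, 0]

Z[0]=31
i=1: fresh scan; Z[1]=0
i=2: fresh scan; Z[2]=0
i=3: fresh scan; Z[3]=0
i=4: fresh scan; Z[4]=1 extend→box=[4,5)
i=5: fresh scan; Z[5]=2 extend→box=[5,7)
i=6: min(r-i=1, Z[1]=0)=0; Z[6]=0
i=7: fresh scan; Z[7]=1 extend→box=[7,8)
i=8: fresh scan; Z[8]=11 extend→box=[8,19)
i=9: min(r-i=10, Z[1]=0)=0; Z[9]=0
i=10: min(r-i=9, Z[2]=0)=0; Z[10]=0
i=11: min(r-i=8, Z[3]=0)=0; Z[11]=0
i=12: min(r-i=7, Z[4]=1)=1; Z[12]=1
i=13: min(r-i=6, Z[5]=2)=2; Z[13]=2
i=14: min(r-i=5, Z[6]=0)=0; Z[14]=0
i=15: min(r-i=4, Z[7]=1)=1; Z[15]=1
i=16: min(r-i=3, Z[8]=11)=3; Z[16]=3
i=17: min(r-i=2, Z[9]=0)=0; Z[17]=0
i=18: min(r-i=1, Z[10]=0)=0; Z[18]=0
i=19: fresh scan; Z[19]=1 extend→box=[19,20)
i=20: fresh scan; Z[20]=1 extend→box=[20,21)
i=21: fresh scan; Z[21]=1 extend→box=[21,22)
i=22: fresh scan; Z[22]=1 extend→box=[22,23)
i=23: fresh scan; Z[23]=3 extend→box=[23,26)
i=24: min(r-i=2, Z[1]=0)=0; Z[24]=0
i=25: min(r-i=1, Z[2]=0)=0; Z[25]=0
i=26: fresh scan; Z[26]=1 extend→box=[26,27)
i=27: fresh scan; Z[27]=4 extend→box=[27,31)
i=28: min(r-i=3, Z[1]=0)=0; Z[28]=0
i=29: min(r-i=2, Z[2]=0)=0; Z[29]=0
i=30: min(r-i=1, Z[3]=0)=0; Z[30]=0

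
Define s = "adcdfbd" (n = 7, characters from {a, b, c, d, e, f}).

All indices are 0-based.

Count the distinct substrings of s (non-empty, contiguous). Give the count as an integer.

rank→(start, suffix):
  0 → (0, 'adcdfbd')
  1 → (5, 'bd')
  2 → (2, 'cdfbd')
  3 → (6, 'd')
  4 → (1, 'dcdfbd')
  5 → (3, 'dfbd')
  6 → (4, 'fbd')

SA = [0, 5, 2, 6, 1, 3, 4]
[i] adj suffixes → lcp
  [1] 0/5 → 0 ('')
  [2] 5/2 → 0 ('')
  [3] 2/6 → 0 ('')
  [4] 6/1 → 1 ('d')
  [5] 1/3 → 1 ('d')
  [6] 3/4 → 0 ('')

n(n+1)/2 = 7·8/2 = 28
Σ LCP = 0 + 0 + 0 + 0 + 1 + 1 + 0 = 2
distinct = 28 − 2 = 26

26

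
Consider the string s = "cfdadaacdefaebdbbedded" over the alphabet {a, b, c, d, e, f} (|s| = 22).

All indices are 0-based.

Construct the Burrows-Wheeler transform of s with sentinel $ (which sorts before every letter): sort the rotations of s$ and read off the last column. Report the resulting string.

rank  rotation                 last
    0  $cfdadaacdefaebdbbedded  d
    1  aacdefaebdbbedded$cfdad  d
    2  acdefaebdbbedded$cfdada  a
    3  adaacdefaebdbbedded$cfd  d
    4  aebdbbedded$cfdadaacdef  f
    5  bbedded$cfdadaacdefaebd  d
    6  bdbbedded$cfdadaacdefae  e
    7  bedded$cfdadaacdefaebdb  b
    8  cdefaebdbbedded$cfdadaa  a
    9  cfdadaacdefaebdbbedded$  $
   10  d$cfdadaacdefaebdbbedde  e
   11  daacdefaebdbbedded$cfda  a
   12  dadaacdefaebdbbedded$cf  f
   13  dbbedded$cfdadaacdefaeb  b
   14  dded$cfdadaacdefaebdbbe  e
   15  ded$cfdadaacdefaebdbbed  d
   16  defaebdbbedded$cfdadaac  c
   17  ebdbbedded$cfdadaacdefa  a
   18  ed$cfdadaacdefaebdbbedd  d
   19  edded$cfdadaacdefaebdbb  b
   20  efaebdbbedded$cfdadaacd  d
   21  faebdbbedded$cfdadaacde  e
   22  fdadaacdefaebdbbedded$c  c

ddadfdeba$eafbedcadbdec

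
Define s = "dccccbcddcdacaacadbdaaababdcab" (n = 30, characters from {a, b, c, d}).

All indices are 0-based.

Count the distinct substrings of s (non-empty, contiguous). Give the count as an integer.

rank→(start, suffix):
  0 → (20, 'aaababdcab')
  1 → (21, 'aababdcab')
  2 → (13, 'aacadbdaaababdcab')
  3 → (28, 'ab')
  4 → (22, 'ababdcab')
  5 → (24, 'abdcab')
  6 → (11, 'acaacadbdaaababdcab')
  7 → (14, 'acadbdaaababdcab')
  8 → (16, 'adbdaaababdcab')
  9 → (29, 'b')
  10 → (23, 'babdcab')
  11 → (5, 'bcddcdacaacadbdaaababdcab')
  12 → (18, 'bdaaababdcab')
  13 → (25, 'bdcab')
  14 → (12, 'caacadbdaaababdcab')
  15 → (27, 'cab')
  16 → (15, 'cadbdaaababdcab')
  17 → (4, 'cbcddcdacaacadbdaaababdcab')
  18 → (3, 'ccbcddcdacaacadbdaaababdcab')
  19 → (2, 'cccbcddcdacaacadbdaaababdcab')
  20 → (1, 'ccccbcddcdacaacadbdaaababdcab')
  21 → (9, 'cdacaacadbdaaababdcab')
  22 → (6, 'cddcdacaacadbdaaababdcab')
  23 → (19, 'daaababdcab')
  24 → (10, 'dacaacadbdaaababdcab')
  25 → (17, 'dbdaaababdcab')
  26 → (26, 'dcab')
  27 → (0, 'dccccbcddcdacaacadbdaaababdcab')
  28 → (8, 'dcdacaacadbdaaababdcab')
  29 → (7, 'ddcdacaacadbdaaababdcab')

SA = [20, 21, 13, 28, 22, 24, 11, 14, 16, 29, 23, 5, 18, 25, 12, 27, 15, 4, 3, 2, 1, 9, 6, 19, 10, 17, 26, 0, 8, 7]
rank  pair      lcp
   1  s[20:],s[21:]  2  'aa'
   2  s[21:],s[13:]  2  'aa'
   3  s[13:],s[28:]  1  'a'
   4  s[28:],s[22:]  2  'ab'
   5  s[22:],s[24:]  2  'ab'
   6  s[24:],s[11:]  1  'a'
   7  s[11:],s[14:]  3  'aca'
   8  s[14:],s[16:]  1  'a'
   9  s[16:],s[29:]  0  ''
  10  s[29:],s[23:]  1  'b'
  11  s[23:],s[5:]  1  'b'
  12  s[5:],s[18:]  1  'b'
  13  s[18:],s[25:]  2  'bd'
  14  s[25:],s[12:]  0  ''
  15  s[12:],s[27:]  2  'ca'
  16  s[27:],s[15:]  2  'ca'
  17  s[15:],s[4:]  1  'c'
  18  s[4:],s[3:]  1  'c'
  19  s[3:],s[2:]  2  'cc'
  20  s[2:],s[1:]  3  'ccc'
  21  s[1:],s[9:]  1  'c'
  22  s[9:],s[6:]  2  'cd'
  23  s[6:],s[19:]  0  ''
  24  s[19:],s[10:]  2  'da'
  25  s[10:],s[17:]  1  'd'
  26  s[17:],s[26:]  1  'd'
  27  s[26:],s[0:]  2  'dc'
  28  s[0:],s[8:]  2  'dc'
  29  s[8:],s[7:]  1  'd'

n(n+1)/2 = 30·31/2 = 465
Σ LCP = 0 + 2 + 2 + 1 + 2 + 2 + 1 + 3 + 1 + 0 + 1 + 1 + 1 + 2 + 0 + 2 + 2 + 1 + 1 + 2 + 3 + 1 + 2 + 0 + 2 + 1 + 1 + 2 + 2 + 1 = 42
distinct = 465 − 42 = 423

423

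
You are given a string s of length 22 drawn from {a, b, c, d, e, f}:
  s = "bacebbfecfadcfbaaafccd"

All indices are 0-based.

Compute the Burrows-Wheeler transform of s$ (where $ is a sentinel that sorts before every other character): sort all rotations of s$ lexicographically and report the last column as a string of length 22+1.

rank  rotation                 last
    0  $bacebbfecfadcfbaaafccd  d
    1  aaafccd$bacebbfecfadcfb  b
    2  aafccd$bacebbfecfadcfba  a
    3  acebbfecfadcfbaaafccd$b  b
    4  adcfbaaafccd$bacebbfecf  f
    5  afccd$bacebbfecfadcfbaa  a
    6  baaafccd$bacebbfecfadcf  f
    7  bacebbfecfadcfbaaafccd$  $
    8  bbfecfadcfbaaafccd$bace  e
    9  bfecfadcfbaaafccd$baceb  b
   10  ccd$bacebbfecfadcfbaaaf  f
   11  cd$bacebbfecfadcfbaaafc  c
   12  cebbfecfadcfbaaafccd$ba  a
   13  cfadcfbaaafccd$bacebbfe  e
   14  cfbaaafccd$bacebbfecfad  d
   15  d$bacebbfecfadcfbaaafcc  c
   16  dcfbaaafccd$bacebbfecfa  a
   17  ebbfecfadcfbaaafccd$bac  c
   18  ecfadcfbaaafccd$bacebbf  f
   19  fadcfbaaafccd$bacebbfec  c
   20  fbaaafccd$bacebbfecfadc  c
   21  fccd$bacebbfecfadcfbaaa  a
   22  fecfadcfbaaafccd$bacebb  b

dbabfaf$ebfcaedcacfccab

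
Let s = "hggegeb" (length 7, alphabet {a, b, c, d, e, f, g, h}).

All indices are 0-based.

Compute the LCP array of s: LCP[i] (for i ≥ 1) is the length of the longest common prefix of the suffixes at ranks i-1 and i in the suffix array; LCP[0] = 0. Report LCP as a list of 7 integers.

[0, 0, 1, 0, 2, 1, 0]

rank | idx | suffix
   0 |   6 | b
   1 |   5 | eb
   2 |   3 | egeb
   3 |   4 | geb
   4 |   2 | gegeb
   5 |   1 | ggegeb
   6 |   0 | hggegeb

SA = [6, 5, 3, 4, 2, 1, 0]
i: (SA[i-1],SA[i]) lcp shared
  1: (6,5) 0 ''
  2: (5,3) 1 'e'
  3: (3,4) 0 ''
  4: (4,2) 2 'ge'
  5: (2,1) 1 'g'
  6: (1,0) 0 ''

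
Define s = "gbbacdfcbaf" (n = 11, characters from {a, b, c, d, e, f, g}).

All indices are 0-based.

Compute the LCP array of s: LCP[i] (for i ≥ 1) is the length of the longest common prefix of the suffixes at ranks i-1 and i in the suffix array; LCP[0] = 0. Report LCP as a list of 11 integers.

[0, 1, 0, 2, 1, 0, 1, 0, 0, 1, 0]

rank | idx | suffix
   0 |   3 | acdfcbaf
   1 |   9 | af
   2 |   2 | bacdfcbaf
   3 |   8 | baf
   4 |   1 | bbacdfcbaf
   5 |   7 | cbaf
   6 |   4 | cdfcbaf
   7 |   5 | dfcbaf
   8 |  10 | f
   9 |   6 | fcbaf
  10 |   0 | gbbacdfcbaf

SA = [3, 9, 2, 8, 1, 7, 4, 5, 10, 6, 0]
rank  pair      lcp
   1  s[3:],s[9:]  1  'a'
   2  s[9:],s[2:]  0  ''
   3  s[2:],s[8:]  2  'ba'
   4  s[8:],s[1:]  1  'b'
   5  s[1:],s[7:]  0  ''
   6  s[7:],s[4:]  1  'c'
   7  s[4:],s[5:]  0  ''
   8  s[5:],s[10:]  0  ''
   9  s[10:],s[6:]  1  'f'
  10  s[6:],s[0:]  0  ''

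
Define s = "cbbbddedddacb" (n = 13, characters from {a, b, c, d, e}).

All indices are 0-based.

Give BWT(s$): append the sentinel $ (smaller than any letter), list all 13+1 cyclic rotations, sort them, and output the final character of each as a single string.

rank  rotation        last
    0  $cbbbddedddacb  b
    1  acb$cbbbddeddd  d
    2  b$cbbbddedddac  c
    3  bbbddedddacb$c  c
    4  bbddedddacb$cb  b
    5  bddedddacb$cbb  b
    6  cb$cbbbddeddda  a
    7  cbbbddedddacb$  $
    8  dacb$cbbbddedd  d
    9  ddacb$cbbbdded  d
   10  dddacb$cbbbdde  e
   11  ddedddacb$cbbb  b
   12  dedddacb$cbbbd  d
   13  edddacb$cbbbdd  d

bdccbba$ddebdd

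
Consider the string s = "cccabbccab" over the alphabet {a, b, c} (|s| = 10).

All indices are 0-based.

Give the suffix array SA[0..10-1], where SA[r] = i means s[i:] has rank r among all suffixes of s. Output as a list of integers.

sorted suffixes:
  #0 SA[0]=8  'ab'
  #1 SA[1]=3  'abbccab'
  #2 SA[2]=9  'b'
  #3 SA[3]=4  'bbccab'
  #4 SA[4]=5  'bccab'
  #5 SA[5]=7  'cab'
  #6 SA[6]=2  'cabbccab'
  #7 SA[7]=6  'ccab'
  #8 SA[8]=1  'ccabbccab'
  #9 SA[9]=0  'cccabbccab'

[8, 3, 9, 4, 5, 7, 2, 6, 1, 0]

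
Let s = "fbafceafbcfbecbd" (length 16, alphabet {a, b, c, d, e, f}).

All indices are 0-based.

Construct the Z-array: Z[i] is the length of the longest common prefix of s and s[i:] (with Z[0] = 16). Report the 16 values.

[16, 0, 0, 1, 0, 0, 0, 2, 0, 0, 2, 0, 0, 0, 0, 0]

Z[0]=16
i=1: i≥r, start 0; Z[1]=0
i=2: i≥r, start 0; Z[2]=0
i=3: i≥r, start 0; Z[3]=1 grow→box=[3,4)
i=4: i≥r, start 0; Z[4]=0
i=5: i≥r, start 0; Z[5]=0
i=6: i≥r, start 0; Z[6]=0
i=7: i≥r, start 0; Z[7]=2 grow→box=[7,9)
i=8: min(r-i=1, Z[1]=0)=0; Z[8]=0
i=9: i≥r, start 0; Z[9]=0
i=10: i≥r, start 0; Z[10]=2 grow→box=[10,12)
i=11: min(r-i=1, Z[1]=0)=0; Z[11]=0
i=12: i≥r, start 0; Z[12]=0
i=13: i≥r, start 0; Z[13]=0
i=14: i≥r, start 0; Z[14]=0
i=15: i≥r, start 0; Z[15]=0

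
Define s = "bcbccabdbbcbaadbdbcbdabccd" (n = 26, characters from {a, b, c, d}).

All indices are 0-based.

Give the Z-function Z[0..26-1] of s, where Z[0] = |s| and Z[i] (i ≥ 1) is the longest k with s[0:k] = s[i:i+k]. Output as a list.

[26, 0, 2, 0, 0, 0, 1, 0, 1, 3, 0, 1, 0, 0, 0, 1, 0, 3, 0, 1, 0, 0, 2, 0, 0, 0]

Z[0]=26
i=1: fresh scan; Z[1]=0
i=2: fresh scan; Z[2]=2 grow→box=[2,4)
i=3: min(r-i=1, Z[1]=0)=0; Z[3]=0
i=4: fresh scan; Z[4]=0
i=5: fresh scan; Z[5]=0
i=6: fresh scan; Z[6]=1 grow→box=[6,7)
i=7: fresh scan; Z[7]=0
i=8: fresh scan; Z[8]=1 grow→box=[8,9)
i=9: fresh scan; Z[9]=3 grow→box=[9,12)
i=10: min(r-i=2, Z[1]=0)=0; Z[10]=0
i=11: min(r-i=1, Z[2]=2)=1; Z[11]=1
i=12: fresh scan; Z[12]=0
i=13: fresh scan; Z[13]=0
i=14: fresh scan; Z[14]=0
i=15: fresh scan; Z[15]=1 grow→box=[15,16)
i=16: fresh scan; Z[16]=0
i=17: fresh scan; Z[17]=3 grow→box=[17,20)
i=18: min(r-i=2, Z[1]=0)=0; Z[18]=0
i=19: min(r-i=1, Z[2]=2)=1; Z[19]=1
i=20: fresh scan; Z[20]=0
i=21: fresh scan; Z[21]=0
i=22: fresh scan; Z[22]=2 grow→box=[22,24)
i=23: min(r-i=1, Z[1]=0)=0; Z[23]=0
i=24: fresh scan; Z[24]=0
i=25: fresh scan; Z[25]=0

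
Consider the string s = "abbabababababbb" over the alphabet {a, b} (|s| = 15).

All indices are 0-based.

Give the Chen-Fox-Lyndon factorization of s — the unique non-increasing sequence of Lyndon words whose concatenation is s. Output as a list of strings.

emit factor 1: 'abb' (i=0, period=3)
emit factor 2: 'abababababbb' (i=3, period=12)

["abb", "abababababbb"]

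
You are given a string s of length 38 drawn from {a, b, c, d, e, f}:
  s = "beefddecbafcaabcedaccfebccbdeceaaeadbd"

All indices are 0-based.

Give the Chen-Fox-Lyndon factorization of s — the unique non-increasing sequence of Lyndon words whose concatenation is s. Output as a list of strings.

["beefddec", "b", "afc", "aabcedaccfebccbdeceaaeadbd"]

emit factor 1: 'beefddec' (i=0, period=8)
emit factor 2: 'b' (i=8, period=1)
emit factor 3: 'afc' (i=9, period=3)
emit factor 4: 'aabcedaccfebccbdeceaaeadbd' (i=12, period=26)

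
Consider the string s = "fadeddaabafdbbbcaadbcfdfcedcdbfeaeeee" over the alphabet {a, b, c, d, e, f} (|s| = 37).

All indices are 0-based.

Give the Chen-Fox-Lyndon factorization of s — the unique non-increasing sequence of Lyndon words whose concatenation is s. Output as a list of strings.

["f", "adedd", "aabafdbbbcaadbcfdfcedcdbfeaeeee"]

emit factor 1: 'f' (i=0, period=1)
emit factor 2: 'adedd' (i=1, period=5)
emit factor 3: 'aabafdbbbcaadbcfdfcedcdbfeaeeee' (i=6, period=31)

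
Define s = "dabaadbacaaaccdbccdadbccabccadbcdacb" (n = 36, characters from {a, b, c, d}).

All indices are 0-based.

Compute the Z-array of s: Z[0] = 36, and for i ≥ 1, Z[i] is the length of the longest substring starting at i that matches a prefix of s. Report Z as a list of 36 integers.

Z[0]=36
i=1: outside box; Z[1]=0
i=2: outside box; Z[2]=0
i=3: outside box; Z[3]=0
i=4: outside box; Z[4]=0
i=5: outside box; Z[5]=1 extend→box=[5,6)
i=6: outside box; Z[6]=0
i=7: outside box; Z[7]=0
i=8: outside box; Z[8]=0
i=9: outside box; Z[9]=0
i=10: outside box; Z[10]=0
i=11: outside box; Z[11]=0
i=12: outside box; Z[12]=0
i=13: outside box; Z[13]=0
i=14: outside box; Z[14]=1 extend→box=[14,15)
i=15: outside box; Z[15]=0
i=16: outside box; Z[16]=0
i=17: outside box; Z[17]=0
i=18: outside box; Z[18]=2 extend→box=[18,20)
i=19: min(r-i=1, Z[1]=0)=0; Z[19]=0
i=20: outside box; Z[20]=1 extend→box=[20,21)
i=21: outside box; Z[21]=0
i=22: outside box; Z[22]=0
i=23: outside box; Z[23]=0
i=24: outside box; Z[24]=0
i=25: outside box; Z[25]=0
i=26: outside box; Z[26]=0
i=27: outside box; Z[27]=0
i=28: outside box; Z[28]=0
i=29: outside box; Z[29]=1 extend→box=[29,30)
i=30: outside box; Z[30]=0
i=31: outside box; Z[31]=0
i=32: outside box; Z[32]=2 extend→box=[32,34)
i=33: min(r-i=1, Z[1]=0)=0; Z[33]=0
i=34: outside box; Z[34]=0
i=35: outside box; Z[35]=0

[36, 0, 0, 0, 0, 1, 0, 0, 0, 0, 0, 0, 0, 0, 1, 0, 0, 0, 2, 0, 1, 0, 0, 0, 0, 0, 0, 0, 0, 1, 0, 0, 2, 0, 0, 0]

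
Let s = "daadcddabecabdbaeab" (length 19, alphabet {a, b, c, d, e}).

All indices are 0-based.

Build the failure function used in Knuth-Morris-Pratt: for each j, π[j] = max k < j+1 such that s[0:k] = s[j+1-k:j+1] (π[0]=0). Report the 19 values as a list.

[0, 0, 0, 1, 0, 1, 1, 2, 0, 0, 0, 0, 0, 1, 0, 0, 0, 0, 0]

π[0] = 0
j=1 s[j]='a': π[1]=0 (border '')
j=2 s[j]='a': π[2]=0 (border '')
j=3 s[j]='d': π[3]=1 (border 'd')
j=4 s[j]='c': k: 1→0; π[4]=0 (border '')
j=5 s[j]='d': π[5]=1 (border 'd')
j=6 s[j]='d': k: 1→0; π[6]=1 (border 'd')
j=7 s[j]='a': π[7]=2 (border 'da')
j=8 s[j]='b': k: 2→0; π[8]=0 (border '')
j=9 s[j]='e': π[9]=0 (border '')
j=10 s[j]='c': π[10]=0 (border '')
j=11 s[j]='a': π[11]=0 (border '')
j=12 s[j]='b': π[12]=0 (border '')
j=13 s[j]='d': π[13]=1 (border 'd')
j=14 s[j]='b': k: 1→0; π[14]=0 (border '')
j=15 s[j]='a': π[15]=0 (border '')
j=16 s[j]='e': π[16]=0 (border '')
j=17 s[j]='a': π[17]=0 (border '')
j=18 s[j]='b': π[18]=0 (border '')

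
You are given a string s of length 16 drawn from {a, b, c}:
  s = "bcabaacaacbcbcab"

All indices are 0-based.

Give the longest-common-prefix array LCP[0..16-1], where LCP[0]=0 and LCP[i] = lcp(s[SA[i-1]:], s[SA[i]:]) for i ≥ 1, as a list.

[0, 3, 1, 2, 1, 2, 0, 1, 1, 4, 2, 0, 2, 3, 1, 3]

sorted suffixes:
  #0 SA[0]=4  'aacaacbcbcab'
  #1 SA[1]=7  'aacbcbcab'
  #2 SA[2]=14  'ab'
  #3 SA[3]=2  'abaacaacbcbcab'
  #4 SA[4]=5  'acaacbcbcab'
  #5 SA[5]=8  'acbcbcab'
  #6 SA[6]=15  'b'
  #7 SA[7]=3  'baacaacbcbcab'
  #8 SA[8]=12  'bcab'
  #9 SA[9]=0  'bcabaacaacbcbcab'
  #10 SA[10]=10  'bcbcab'
  #11 SA[11]=6  'caacbcbcab'
  #12 SA[12]=13  'cab'
  #13 SA[13]=1  'cabaacaacbcbcab'
  #14 SA[14]=11  'cbcab'
  #15 SA[15]=9  'cbcbcab'

SA = [4, 7, 14, 2, 5, 8, 15, 3, 12, 0, 10, 6, 13, 1, 11, 9]
i: (SA[i-1],SA[i]) lcp shared
  1: (4,7) 3 'aac'
  2: (7,14) 1 'a'
  3: (14,2) 2 'ab'
  4: (2,5) 1 'a'
  5: (5,8) 2 'ac'
  6: (8,15) 0 ''
  7: (15,3) 1 'b'
  8: (3,12) 1 'b'
  9: (12,0) 4 'bcab'
  10: (0,10) 2 'bc'
  11: (10,6) 0 ''
  12: (6,13) 2 'ca'
  13: (13,1) 3 'cab'
  14: (1,11) 1 'c'
  15: (11,9) 3 'cbc'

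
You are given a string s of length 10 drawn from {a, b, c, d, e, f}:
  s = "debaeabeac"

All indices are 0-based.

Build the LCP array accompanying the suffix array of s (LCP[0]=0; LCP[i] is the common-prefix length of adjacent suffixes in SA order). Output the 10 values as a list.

sorted suffixes:
  #0 SA[0]=5  'abeac'
  #1 SA[1]=8  'ac'
  #2 SA[2]=3  'aeabeac'
  #3 SA[3]=2  'baeabeac'
  #4 SA[4]=6  'beac'
  #5 SA[5]=9  'c'
  #6 SA[6]=0  'debaeabeac'
  #7 SA[7]=4  'eabeac'
  #8 SA[8]=7  'eac'
  #9 SA[9]=1  'ebaeabeac'

SA = [5, 8, 3, 2, 6, 9, 0, 4, 7, 1]
[i] adj suffixes → lcp
  [1] 5/8 → 1 ('a')
  [2] 8/3 → 1 ('a')
  [3] 3/2 → 0 ('')
  [4] 2/6 → 1 ('b')
  [5] 6/9 → 0 ('')
  [6] 9/0 → 0 ('')
  [7] 0/4 → 0 ('')
  [8] 4/7 → 2 ('ea')
  [9] 7/1 → 1 ('e')

[0, 1, 1, 0, 1, 0, 0, 0, 2, 1]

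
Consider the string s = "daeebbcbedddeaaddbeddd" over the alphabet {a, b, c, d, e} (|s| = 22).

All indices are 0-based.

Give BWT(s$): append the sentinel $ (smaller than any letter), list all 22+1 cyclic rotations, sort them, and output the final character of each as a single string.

deadebdcbd$ddaeedddebba

rank  rotation                 last
    0  $daeebbcbedddeaaddbeddd  d
    1  aaddbeddd$daeebbcbeddde  e
    2  addbeddd$daeebbcbedddea  a
    3  aeebbcbedddeaaddbeddd$d  d
    4  bbcbedddeaaddbeddd$daee  e
    5  bcbedddeaaddbeddd$daeeb  b
    6  beddd$daeebbcbedddeaadd  d
    7  bedddeaaddbeddd$daeebbc  c
    8  cbedddeaaddbeddd$daeebb  b
    9  d$daeebbcbedddeaaddbedd  d
   10  daeebbcbedddeaaddbeddd$  $
   11  dbeddd$daeebbcbedddeaad  d
   12  dd$daeebbcbedddeaaddbed  d
   13  ddbeddd$daeebbcbedddeaa  a
   14  ddd$daeebbcbedddeaaddbe  e
   15  dddeaaddbeddd$daeebbcbe  e
   16  ddeaaddbeddd$daeebbcbed  d
   17  deaaddbeddd$daeebbcbedd  d
   18  eaaddbeddd$daeebbcbeddd  d
   19  ebbcbedddeaaddbeddd$dae  e
   20  eddd$daeebbcbedddeaaddb  b
   21  edddeaaddbeddd$daeebbcb  b
   22  eebbcbedddeaaddbeddd$da  a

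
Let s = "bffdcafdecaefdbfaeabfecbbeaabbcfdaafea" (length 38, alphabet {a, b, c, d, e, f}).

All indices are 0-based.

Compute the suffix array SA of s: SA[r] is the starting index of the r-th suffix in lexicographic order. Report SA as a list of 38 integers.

[37, 26, 33, 27, 18, 16, 10, 5, 34, 28, 23, 29, 24, 14, 19, 0, 9, 4, 22, 30, 32, 13, 3, 7, 36, 25, 17, 8, 21, 11, 15, 31, 12, 2, 6, 35, 20, 1]

rank→(start, suffix):
  0 → (37, 'a')
  1 → (26, 'aabbcfdaafea')
  2 → (33, 'aafea')
  3 → (27, 'abbcfdaafea')
  4 → (18, 'abfecbbeaabbcfdaafea')
  5 → (16, 'aeabfecbbeaabbcfdaafea')
  6 → (10, 'aefdbfaeabfecbbeaabbcfdaafea')
  7 → (5, 'afdecaefdbfaeabfecbbeaabbcfdaafea')
  8 → (34, 'afea')
  9 → (28, 'bbcfdaafea')
  10 → (23, 'bbeaabbcfdaafea')
  11 → (29, 'bcfdaafea')
  12 → (24, 'beaabbcfdaafea')
  13 → (14, 'bfaeabfecbbeaabbcfdaafea')
  14 → (19, 'bfecbbeaabbcfdaafea')
  15 → (0, 'bffdcafdecaefdbfaeabfecbbeaabbcfdaafea')
  16 → (9, 'caefdbfaeabfecbbeaabbcfdaafea')
  17 → (4, 'cafdecaefdbfaeabfecbbeaabbcfdaafea')
  18 → (22, 'cbbeaabbcfdaafea')
  19 → (30, 'cfdaafea')
  20 → (32, 'daafea')
  21 → (13, 'dbfaeabfecbbeaabbcfdaafea')
  22 → (3, 'dcafdecaefdbfaeabfecbbeaabbcfdaafea')
  23 → (7, 'decaefdbfaeabfecbbeaabbcfdaafea')
  24 → (36, 'ea')
  25 → (25, 'eaabbcfdaafea')
  26 → (17, 'eabfecbbeaabbcfdaafea')
  27 → (8, 'ecaefdbfaeabfecbbeaabbcfdaafea')
  28 → (21, 'ecbbeaabbcfdaafea')
  29 → (11, 'efdbfaeabfecbbeaabbcfdaafea')
  30 → (15, 'faeabfecbbeaabbcfdaafea')
  31 → (31, 'fdaafea')
  32 → (12, 'fdbfaeabfecbbeaabbcfdaafea')
  33 → (2, 'fdcafdecaefdbfaeabfecbbeaabbcfdaafea')
  34 → (6, 'fdecaefdbfaeabfecbbeaabbcfdaafea')
  35 → (35, 'fea')
  36 → (20, 'fecbbeaabbcfdaafea')
  37 → (1, 'ffdcafdecaefdbfaeabfecbbeaabbcfdaafea')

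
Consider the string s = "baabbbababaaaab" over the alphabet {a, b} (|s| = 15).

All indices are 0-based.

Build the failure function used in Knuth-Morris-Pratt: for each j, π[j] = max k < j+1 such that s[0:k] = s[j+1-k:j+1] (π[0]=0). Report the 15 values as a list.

[0, 0, 0, 1, 1, 1, 2, 1, 2, 1, 2, 3, 0, 0, 1]

π[0] = 0
j=1 s[j]='a': π[1]=0 (border '')
j=2 s[j]='a': π[2]=0 (border '')
j=3 s[j]='b': π[3]=1 (border 'b')
j=4 s[j]='b': k: 1→0; π[4]=1 (border 'b')
j=5 s[j]='b': k: 1→0; π[5]=1 (border 'b')
j=6 s[j]='a': π[6]=2 (border 'ba')
j=7 s[j]='b': k: 2→0; π[7]=1 (border 'b')
j=8 s[j]='a': π[8]=2 (border 'ba')
j=9 s[j]='b': k: 2→0; π[9]=1 (border 'b')
j=10 s[j]='a': π[10]=2 (border 'ba')
j=11 s[j]='a': π[11]=3 (border 'baa')
j=12 s[j]='a': k: 3→0; π[12]=0 (border '')
j=13 s[j]='a': π[13]=0 (border '')
j=14 s[j]='b': π[14]=1 (border 'b')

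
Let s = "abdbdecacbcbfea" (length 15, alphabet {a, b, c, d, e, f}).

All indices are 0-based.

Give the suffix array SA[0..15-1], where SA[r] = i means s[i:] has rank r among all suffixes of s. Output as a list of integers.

[14, 0, 7, 9, 1, 3, 11, 6, 8, 10, 2, 4, 13, 5, 12]

rank→(start, suffix):
  0 → (14, 'a')
  1 → (0, 'abdbdecacbcbfea')
  2 → (7, 'acbcbfea')
  3 → (9, 'bcbfea')
  4 → (1, 'bdbdecacbcbfea')
  5 → (3, 'bdecacbcbfea')
  6 → (11, 'bfea')
  7 → (6, 'cacbcbfea')
  8 → (8, 'cbcbfea')
  9 → (10, 'cbfea')
  10 → (2, 'dbdecacbcbfea')
  11 → (4, 'decacbcbfea')
  12 → (13, 'ea')
  13 → (5, 'ecacbcbfea')
  14 → (12, 'fea')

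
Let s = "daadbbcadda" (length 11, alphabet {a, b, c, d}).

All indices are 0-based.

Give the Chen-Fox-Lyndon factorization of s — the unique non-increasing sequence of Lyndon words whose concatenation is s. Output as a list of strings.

emit factor 1: 'd' (i=0, period=1)
emit factor 2: 'aadbbcadd' (i=1, period=9)
emit factor 3: 'a' (i=10, period=1)

["d", "aadbbcadd", "a"]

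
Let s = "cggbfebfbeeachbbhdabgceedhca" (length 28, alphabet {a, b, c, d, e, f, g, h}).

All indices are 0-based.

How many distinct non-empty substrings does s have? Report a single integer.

384

rank→(start, suffix):
  0 → (27, 'a')
  1 → (18, 'abgceedhca')
  2 → (11, 'achbbhdabgceedhca')
  3 → (14, 'bbhdabgceedhca')
  4 → (8, 'beeachbbhdabgceedhca')
  5 → (6, 'bfbeeachbbhdabgceedhca')
  6 → (3, 'bfebfbeeachbbhdabgceedhca')
  7 → (19, 'bgceedhca')
  8 → (15, 'bhdabgceedhca')
  9 → (26, 'ca')
  10 → (21, 'ceedhca')
  11 → (0, 'cggbfebfbeeachbbhdabgceedhca')
  12 → (12, 'chbbhdabgceedhca')
  13 → (17, 'dabgceedhca')
  14 → (24, 'dhca')
  15 → (10, 'eachbbhdabgceedhca')
  16 → (5, 'ebfbeeachbbhdabgceedhca')
  17 → (23, 'edhca')
  18 → (9, 'eeachbbhdabgceedhca')
  19 → (22, 'eedhca')
  20 → (7, 'fbeeachbbhdabgceedhca')
  21 → (4, 'febfbeeachbbhdabgceedhca')
  22 → (2, 'gbfebfbeeachbbhdabgceedhca')
  23 → (20, 'gceedhca')
  24 → (1, 'ggbfebfbeeachbbhdabgceedhca')
  25 → (13, 'hbbhdabgceedhca')
  26 → (25, 'hca')
  27 → (16, 'hdabgceedhca')

SA = [27, 18, 11, 14, 8, 6, 3, 19, 15, 26, 21, 0, 12, 17, 24, 10, 5, 23, 9, 22, 7, 4, 2, 20, 1, 13, 25, 16]
i: (SA[i-1],SA[i]) lcp shared
  1: (27,18) 1 'a'
  2: (18,11) 1 'a'
  3: (11,14) 0 ''
  4: (14,8) 1 'b'
  5: (8,6) 1 'b'
  6: (6,3) 2 'bf'
  7: (3,19) 1 'b'
  8: (19,15) 1 'b'
  9: (15,26) 0 ''
  10: (26,21) 1 'c'
  11: (21,0) 1 'c'
  12: (0,12) 1 'c'
  13: (12,17) 0 ''
  14: (17,24) 1 'd'
  15: (24,10) 0 ''
  16: (10,5) 1 'e'
  17: (5,23) 1 'e'
  18: (23,9) 1 'e'
  19: (9,22) 2 'ee'
  20: (22,7) 0 ''
  21: (7,4) 1 'f'
  22: (4,2) 0 ''
  23: (2,20) 1 'g'
  24: (20,1) 1 'g'
  25: (1,13) 0 ''
  26: (13,25) 1 'h'
  27: (25,16) 1 'h'

n(n+1)/2 = 28·29/2 = 406
Σ LCP = 0 + 1 + 1 + 0 + 1 + 1 + 2 + 1 + 1 + 0 + 1 + 1 + 1 + 0 + 1 + 0 + 1 + 1 + 1 + 2 + 0 + 1 + 0 + 1 + 1 + 0 + 1 + 1 = 22
distinct = 406 − 22 = 384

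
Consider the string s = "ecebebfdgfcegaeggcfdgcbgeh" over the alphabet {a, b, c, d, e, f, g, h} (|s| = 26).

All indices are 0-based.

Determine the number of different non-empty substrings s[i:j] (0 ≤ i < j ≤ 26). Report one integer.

326

sorted suffixes:
  #0 SA[0]=13  'aeggcfdgcbgeh'
  #1 SA[1]=3  'bebfdgfcegaeggcfdgcbgeh'
  #2 SA[2]=5  'bfdgfcegaeggcfdgcbgeh'
  #3 SA[3]=22  'bgeh'
  #4 SA[4]=21  'cbgeh'
  #5 SA[5]=1  'cebebfdgfcegaeggcfdgcbgeh'
  #6 SA[6]=10  'cegaeggcfdgcbgeh'
  #7 SA[7]=17  'cfdgcbgeh'
  #8 SA[8]=19  'dgcbgeh'
  #9 SA[9]=7  'dgfcegaeggcfdgcbgeh'
  #10 SA[10]=2  'ebebfdgfcegaeggcfdgcbgeh'
  #11 SA[11]=4  'ebfdgfcegaeggcfdgcbgeh'
  #12 SA[12]=0  'ecebebfdgfcegaeggcfdgcbgeh'
  #13 SA[13]=11  'egaeggcfdgcbgeh'
  #14 SA[14]=14  'eggcfdgcbgeh'
  #15 SA[15]=24  'eh'
  #16 SA[16]=9  'fcegaeggcfdgcbgeh'
  #17 SA[17]=18  'fdgcbgeh'
  #18 SA[18]=6  'fdgfcegaeggcfdgcbgeh'
  #19 SA[19]=12  'gaeggcfdgcbgeh'
  #20 SA[20]=20  'gcbgeh'
  #21 SA[21]=16  'gcfdgcbgeh'
  #22 SA[22]=23  'geh'
  #23 SA[23]=8  'gfcegaeggcfdgcbgeh'
  #24 SA[24]=15  'ggcfdgcbgeh'
  #25 SA[25]=25  'h'

SA = [13, 3, 5, 22, 21, 1, 10, 17, 19, 7, 2, 4, 0, 11, 14, 24, 9, 18, 6, 12, 20, 16, 23, 8, 15, 25]
i: (SA[i-1],SA[i]) lcp shared
  1: (13,3) 0 ''
  2: (3,5) 1 'b'
  3: (5,22) 1 'b'
  4: (22,21) 0 ''
  5: (21,1) 1 'c'
  6: (1,10) 2 'ce'
  7: (10,17) 1 'c'
  8: (17,19) 0 ''
  9: (19,7) 2 'dg'
  10: (7,2) 0 ''
  11: (2,4) 2 'eb'
  12: (4,0) 1 'e'
  13: (0,11) 1 'e'
  14: (11,14) 2 'eg'
  15: (14,24) 1 'e'
  16: (24,9) 0 ''
  17: (9,18) 1 'f'
  18: (18,6) 3 'fdg'
  19: (6,12) 0 ''
  20: (12,20) 1 'g'
  21: (20,16) 2 'gc'
  22: (16,23) 1 'g'
  23: (23,8) 1 'g'
  24: (8,15) 1 'g'
  25: (15,25) 0 ''

n(n+1)/2 = 26·27/2 = 351
Σ LCP = 0 + 0 + 1 + 1 + 0 + 1 + 2 + 1 + 0 + 2 + 0 + 2 + 1 + 1 + 2 + 1 + 0 + 1 + 3 + 0 + 1 + 2 + 1 + 1 + 1 + 0 = 25
distinct = 351 − 25 = 326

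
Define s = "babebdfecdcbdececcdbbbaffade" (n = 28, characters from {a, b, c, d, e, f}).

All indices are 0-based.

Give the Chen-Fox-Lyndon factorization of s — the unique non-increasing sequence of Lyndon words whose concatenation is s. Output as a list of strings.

emit factor 1: 'b' (i=0, period=1)
emit factor 2: 'abebdfecdcbdececcdbbbaffade' (i=1, period=27)

["b", "abebdfecdcbdececcdbbbaffade"]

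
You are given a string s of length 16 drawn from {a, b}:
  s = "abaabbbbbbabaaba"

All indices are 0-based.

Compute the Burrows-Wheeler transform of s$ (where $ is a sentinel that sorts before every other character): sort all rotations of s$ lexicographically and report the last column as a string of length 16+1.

abbbab$aaaabbbbba

rank  rotation           last
    0  $abaabbbbbbabaaba  a
    1  a$abaabbbbbbabaab  b
    2  aaba$abaabbbbbbab  b
    3  aabbbbbbabaaba$ab  b
    4  aba$abaabbbbbbaba  a
    5  abaaba$abaabbbbbb  b
    6  abaabbbbbbabaaba$  $
    7  abbbbbbabaaba$aba  a
    8  ba$abaabbbbbbabaa  a
    9  baaba$abaabbbbbba  a
   10  baabbbbbbabaaba$a  a
   11  babaaba$abaabbbbb  b
   12  bbabaaba$abaabbbb  b
   13  bbbabaaba$abaabbb  b
   14  bbbbabaaba$abaabb  b
   15  bbbbbabaaba$abaab  b
   16  bbbbbbabaaba$abaa  a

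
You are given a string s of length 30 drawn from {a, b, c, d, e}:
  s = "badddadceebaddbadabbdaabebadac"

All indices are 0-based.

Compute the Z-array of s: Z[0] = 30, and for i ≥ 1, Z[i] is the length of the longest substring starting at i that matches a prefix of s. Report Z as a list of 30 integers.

Z[0]=30
i=1: outside box; Z[1]=0
i=2: outside box; Z[2]=0
i=3: outside box; Z[3]=0
i=4: outside box; Z[4]=0
i=5: outside box; Z[5]=0
i=6: outside box; Z[6]=0
i=7: outside box; Z[7]=0
i=8: outside box; Z[8]=0
i=9: outside box; Z[9]=0
i=10: outside box; Z[10]=4 grow→box=[10,14)
i=11: min(r-i=3, Z[1]=0)=0; Z[11]=0
i=12: min(r-i=2, Z[2]=0)=0; Z[12]=0
i=13: min(r-i=1, Z[3]=0)=0; Z[13]=0
i=14: outside box; Z[14]=3 grow→box=[14,17)
i=15: min(r-i=2, Z[1]=0)=0; Z[15]=0
i=16: min(r-i=1, Z[2]=0)=0; Z[16]=0
i=17: outside box; Z[17]=0
i=18: outside box; Z[18]=1 grow→box=[18,19)
i=19: outside box; Z[19]=1 grow→box=[19,20)
i=20: outside box; Z[20]=0
i=21: outside box; Z[21]=0
i=22: outside box; Z[22]=0
i=23: outside box; Z[23]=1 grow→box=[23,24)
i=24: outside box; Z[24]=0
i=25: outside box; Z[25]=3 grow→box=[25,28)
i=26: min(r-i=2, Z[1]=0)=0; Z[26]=0
i=27: min(r-i=1, Z[2]=0)=0; Z[27]=0
i=28: outside box; Z[28]=0
i=29: outside box; Z[29]=0

[30, 0, 0, 0, 0, 0, 0, 0, 0, 0, 4, 0, 0, 0, 3, 0, 0, 0, 1, 1, 0, 0, 0, 1, 0, 3, 0, 0, 0, 0]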